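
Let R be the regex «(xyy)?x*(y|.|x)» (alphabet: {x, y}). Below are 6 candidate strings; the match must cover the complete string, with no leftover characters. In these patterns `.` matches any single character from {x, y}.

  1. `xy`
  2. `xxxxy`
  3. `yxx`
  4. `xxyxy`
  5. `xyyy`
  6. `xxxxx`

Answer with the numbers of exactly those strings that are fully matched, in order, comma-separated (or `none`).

1, 2, 5, 6

1. `xy` → match
2. `xxxxy` → match
3. `yxx` → no match
4. `xxyxy` → no match
5. `xyyy` → match
6. `xxxxx` → match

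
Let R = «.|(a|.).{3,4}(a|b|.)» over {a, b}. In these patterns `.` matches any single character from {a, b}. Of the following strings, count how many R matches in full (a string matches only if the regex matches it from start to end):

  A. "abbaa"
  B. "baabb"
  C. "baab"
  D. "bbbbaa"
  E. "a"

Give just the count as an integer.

4

A → match
B → match
C → no match
D → match
E → match
Total matched: 4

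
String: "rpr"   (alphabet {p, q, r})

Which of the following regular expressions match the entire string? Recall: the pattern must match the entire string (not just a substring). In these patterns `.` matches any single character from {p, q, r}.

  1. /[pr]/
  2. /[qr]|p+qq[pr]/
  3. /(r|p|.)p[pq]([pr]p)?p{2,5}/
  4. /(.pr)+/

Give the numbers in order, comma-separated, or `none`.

4

1 → no match
2 → no match
3 → no match — must end with "p"
4 → match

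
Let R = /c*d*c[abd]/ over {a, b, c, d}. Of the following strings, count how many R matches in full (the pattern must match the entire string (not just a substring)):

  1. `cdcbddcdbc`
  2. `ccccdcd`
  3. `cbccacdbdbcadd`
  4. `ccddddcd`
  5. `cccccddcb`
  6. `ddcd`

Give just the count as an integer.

1. `cdcbddcdbc` → no match
2. `ccccdcd` → match
3 → no match
4. `ccddddcd` → match
5. `cccccddcb` → match
6. `ddcd` → match
Total matched: 4

4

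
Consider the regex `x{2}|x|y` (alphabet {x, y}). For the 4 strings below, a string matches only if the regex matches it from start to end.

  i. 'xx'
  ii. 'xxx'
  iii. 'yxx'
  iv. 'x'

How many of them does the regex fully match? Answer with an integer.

2

i → match
ii → no match
iii → no match
iv → match
Total matched: 2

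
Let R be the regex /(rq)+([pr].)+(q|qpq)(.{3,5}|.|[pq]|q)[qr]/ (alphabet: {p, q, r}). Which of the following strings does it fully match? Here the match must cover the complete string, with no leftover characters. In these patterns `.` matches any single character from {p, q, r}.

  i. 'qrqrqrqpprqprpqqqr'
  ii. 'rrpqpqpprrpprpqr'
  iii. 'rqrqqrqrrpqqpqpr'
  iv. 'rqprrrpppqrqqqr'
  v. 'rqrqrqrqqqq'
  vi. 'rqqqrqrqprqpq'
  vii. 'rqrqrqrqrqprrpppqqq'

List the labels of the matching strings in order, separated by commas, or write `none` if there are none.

iv, v, vii

i → no match — must start with 'rq'
ii → no match — must start with 'rq'
iii → no match
iv → match
v → match
vi → no match
vii → match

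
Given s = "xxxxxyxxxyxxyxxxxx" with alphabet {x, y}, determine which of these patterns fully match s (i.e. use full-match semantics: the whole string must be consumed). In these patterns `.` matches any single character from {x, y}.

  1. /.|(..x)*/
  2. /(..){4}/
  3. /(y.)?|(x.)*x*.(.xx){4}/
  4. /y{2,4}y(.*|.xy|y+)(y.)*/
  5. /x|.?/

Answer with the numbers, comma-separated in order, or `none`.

1 → no match
2 → no match
3 → match
4 → no match — must start with "y"
5 → no match

3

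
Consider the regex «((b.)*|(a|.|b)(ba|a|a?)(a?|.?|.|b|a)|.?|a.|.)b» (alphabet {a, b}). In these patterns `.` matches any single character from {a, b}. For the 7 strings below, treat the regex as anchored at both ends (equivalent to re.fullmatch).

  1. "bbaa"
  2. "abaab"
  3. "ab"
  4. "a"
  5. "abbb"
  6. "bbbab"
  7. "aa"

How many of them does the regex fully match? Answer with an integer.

3

1 → no match — must end with "b"
2 → match
3 → match
4 → no match — must end with "b"
5 → no match
6 → match
7 → no match — must end with "b"
Total matched: 3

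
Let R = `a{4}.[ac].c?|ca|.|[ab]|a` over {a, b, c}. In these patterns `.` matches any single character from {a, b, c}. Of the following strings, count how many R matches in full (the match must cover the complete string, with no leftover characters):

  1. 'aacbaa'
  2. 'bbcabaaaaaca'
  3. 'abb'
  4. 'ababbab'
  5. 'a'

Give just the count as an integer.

1 → no match
2 → no match
3 → no match
4 → no match
5 → match
Total matched: 1

1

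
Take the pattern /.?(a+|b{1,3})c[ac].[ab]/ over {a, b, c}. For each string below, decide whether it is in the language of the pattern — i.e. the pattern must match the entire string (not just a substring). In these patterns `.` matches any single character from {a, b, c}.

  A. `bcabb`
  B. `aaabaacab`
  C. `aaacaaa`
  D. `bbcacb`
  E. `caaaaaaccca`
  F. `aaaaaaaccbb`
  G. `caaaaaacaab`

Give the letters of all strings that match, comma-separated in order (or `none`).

A, C, D, E, F, G

A → match
B → no match
C → match
D → match
E → match
F → match
G → match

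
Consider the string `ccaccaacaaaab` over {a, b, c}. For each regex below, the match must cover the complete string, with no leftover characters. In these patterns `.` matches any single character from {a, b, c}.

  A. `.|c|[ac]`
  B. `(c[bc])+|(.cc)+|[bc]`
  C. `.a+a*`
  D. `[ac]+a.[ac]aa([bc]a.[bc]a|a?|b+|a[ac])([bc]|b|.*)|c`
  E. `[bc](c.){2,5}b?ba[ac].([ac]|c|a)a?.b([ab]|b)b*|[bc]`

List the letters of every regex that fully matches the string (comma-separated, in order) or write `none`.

A → no match
B → no match
C → no match
D → match
E → no match

D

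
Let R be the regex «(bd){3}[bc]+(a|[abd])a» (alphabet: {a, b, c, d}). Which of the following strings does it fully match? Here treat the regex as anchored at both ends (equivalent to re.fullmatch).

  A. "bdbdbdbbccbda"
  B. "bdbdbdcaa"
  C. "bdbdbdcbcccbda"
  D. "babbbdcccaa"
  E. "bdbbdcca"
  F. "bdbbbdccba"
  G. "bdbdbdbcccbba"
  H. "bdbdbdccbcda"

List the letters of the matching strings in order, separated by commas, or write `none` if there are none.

A, B, C, G, H

A → match
B. "bdbdbdcaa" → match
C → match
D. "babbbdcccaa" → no match — must start with "bd"
E. "bdbbdcca" → no match
F. "bdbbbdccba" → no match
G → match
H. "bdbdbdccbcda" → match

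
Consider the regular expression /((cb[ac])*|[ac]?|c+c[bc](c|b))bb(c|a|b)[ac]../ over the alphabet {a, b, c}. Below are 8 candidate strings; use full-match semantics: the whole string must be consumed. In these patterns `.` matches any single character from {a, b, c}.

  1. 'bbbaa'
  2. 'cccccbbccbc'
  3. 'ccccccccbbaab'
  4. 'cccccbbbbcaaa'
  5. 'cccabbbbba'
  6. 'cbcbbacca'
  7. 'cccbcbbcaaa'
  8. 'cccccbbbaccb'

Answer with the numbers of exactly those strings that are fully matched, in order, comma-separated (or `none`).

2, 4, 6, 7, 8

1. 'bbbaa' → no match
2. 'cccccbbccbc' → match
3 → no match
4 → match
5. 'cccabbbbba' → no match
6. 'cbcbbacca' → match
7. 'cccbcbbcaaa' → match
8. 'cccccbbbaccb' → match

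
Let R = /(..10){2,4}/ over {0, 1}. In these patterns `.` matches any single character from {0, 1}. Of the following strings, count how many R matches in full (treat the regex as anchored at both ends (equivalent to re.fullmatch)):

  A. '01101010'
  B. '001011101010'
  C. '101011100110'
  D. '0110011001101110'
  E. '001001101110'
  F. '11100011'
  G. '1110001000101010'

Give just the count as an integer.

6

A → match
B → match
C → match
D → match
E → match
F → no match — must end with '10'
G → match
Total matched: 6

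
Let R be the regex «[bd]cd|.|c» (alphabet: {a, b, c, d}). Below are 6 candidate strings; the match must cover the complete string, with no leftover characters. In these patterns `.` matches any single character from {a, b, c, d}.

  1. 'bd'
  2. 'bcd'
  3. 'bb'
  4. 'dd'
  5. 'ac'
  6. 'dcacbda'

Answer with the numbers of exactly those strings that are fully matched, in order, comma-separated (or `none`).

1 → no match
2 → match
3 → no match
4 → no match
5 → no match
6 → no match

2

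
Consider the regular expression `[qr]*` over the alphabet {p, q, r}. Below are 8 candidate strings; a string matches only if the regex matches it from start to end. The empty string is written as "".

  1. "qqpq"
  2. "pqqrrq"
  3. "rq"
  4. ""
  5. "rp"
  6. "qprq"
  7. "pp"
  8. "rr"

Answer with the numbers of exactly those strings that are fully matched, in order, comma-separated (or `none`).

1 → no match
2 → no match
3 → match
4 → match
5 → no match
6 → no match
7 → no match
8 → match

3, 4, 8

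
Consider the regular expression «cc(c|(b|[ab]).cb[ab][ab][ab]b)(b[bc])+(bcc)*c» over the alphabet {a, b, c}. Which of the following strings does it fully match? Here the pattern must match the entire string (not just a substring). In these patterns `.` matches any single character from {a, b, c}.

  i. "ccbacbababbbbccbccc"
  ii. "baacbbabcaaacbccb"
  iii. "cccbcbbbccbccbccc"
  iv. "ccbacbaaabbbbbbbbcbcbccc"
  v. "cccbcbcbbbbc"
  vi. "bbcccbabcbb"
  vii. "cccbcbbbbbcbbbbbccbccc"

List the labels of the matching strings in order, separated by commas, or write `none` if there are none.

i, iii, iv, v, vii

i → match
ii → no match — must start with "cc"
iii → match
iv → match
v. "cccbcbcbbbbc" → match
vi. "bbcccbabcbb" → no match — must start with "cc"
vii → match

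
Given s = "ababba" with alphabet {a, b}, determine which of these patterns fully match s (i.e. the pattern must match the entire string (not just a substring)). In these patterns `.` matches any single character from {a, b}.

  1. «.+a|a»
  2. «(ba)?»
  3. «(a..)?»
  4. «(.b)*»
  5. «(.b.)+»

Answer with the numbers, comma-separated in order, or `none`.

1 → match
2 → no match
3 → no match
4 → no match
5 → match

1, 5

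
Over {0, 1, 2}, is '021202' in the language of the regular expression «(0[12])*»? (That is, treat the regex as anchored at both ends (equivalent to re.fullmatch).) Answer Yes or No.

No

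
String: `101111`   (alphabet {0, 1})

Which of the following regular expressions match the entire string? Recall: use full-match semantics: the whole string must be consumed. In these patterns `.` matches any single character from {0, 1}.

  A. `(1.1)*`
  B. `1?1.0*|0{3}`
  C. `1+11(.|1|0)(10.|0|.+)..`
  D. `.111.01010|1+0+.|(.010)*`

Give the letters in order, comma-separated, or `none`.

A

A → match
B → no match
C → no match
D → no match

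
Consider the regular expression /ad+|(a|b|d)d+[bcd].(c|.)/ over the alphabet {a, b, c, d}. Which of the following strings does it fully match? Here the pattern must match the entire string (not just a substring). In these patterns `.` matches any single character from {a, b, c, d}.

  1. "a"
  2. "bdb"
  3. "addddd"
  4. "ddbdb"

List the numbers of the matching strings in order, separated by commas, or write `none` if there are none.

1 → no match
2 → no match
3 → match
4 → match

3, 4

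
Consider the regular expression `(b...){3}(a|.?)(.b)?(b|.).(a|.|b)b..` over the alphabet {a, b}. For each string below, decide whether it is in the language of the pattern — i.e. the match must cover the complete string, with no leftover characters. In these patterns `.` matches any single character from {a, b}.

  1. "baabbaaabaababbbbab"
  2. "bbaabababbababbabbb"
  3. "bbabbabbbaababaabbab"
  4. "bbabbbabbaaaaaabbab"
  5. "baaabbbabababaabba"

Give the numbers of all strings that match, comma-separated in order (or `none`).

1, 2, 3, 4, 5

1 → match
2 → match
3 → match
4 → match
5 → match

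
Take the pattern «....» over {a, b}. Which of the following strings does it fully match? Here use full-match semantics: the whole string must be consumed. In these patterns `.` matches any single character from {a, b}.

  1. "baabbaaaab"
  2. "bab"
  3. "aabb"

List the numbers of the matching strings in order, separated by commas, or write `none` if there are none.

1 → no match
2 → no match
3 → match

3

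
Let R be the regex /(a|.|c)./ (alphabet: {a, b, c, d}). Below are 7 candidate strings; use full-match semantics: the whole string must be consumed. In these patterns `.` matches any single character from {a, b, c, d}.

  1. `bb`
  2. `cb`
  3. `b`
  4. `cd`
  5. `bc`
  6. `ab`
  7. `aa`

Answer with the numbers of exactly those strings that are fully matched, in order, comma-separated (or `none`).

1, 2, 4, 5, 6, 7

1 → match
2 → match
3 → no match
4 → match
5 → match
6 → match
7 → match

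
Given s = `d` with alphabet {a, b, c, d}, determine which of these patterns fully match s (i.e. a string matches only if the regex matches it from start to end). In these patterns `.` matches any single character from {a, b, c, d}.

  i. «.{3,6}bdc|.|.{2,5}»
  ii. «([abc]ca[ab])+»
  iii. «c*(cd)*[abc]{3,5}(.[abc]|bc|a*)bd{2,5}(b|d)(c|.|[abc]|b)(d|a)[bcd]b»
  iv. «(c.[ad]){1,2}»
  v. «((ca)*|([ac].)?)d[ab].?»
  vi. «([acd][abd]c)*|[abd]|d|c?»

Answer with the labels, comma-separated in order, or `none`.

i → match
ii → no match
iii → no match — must end with `b`
iv → no match — must start with `c`
v → no match
vi → match

i, vi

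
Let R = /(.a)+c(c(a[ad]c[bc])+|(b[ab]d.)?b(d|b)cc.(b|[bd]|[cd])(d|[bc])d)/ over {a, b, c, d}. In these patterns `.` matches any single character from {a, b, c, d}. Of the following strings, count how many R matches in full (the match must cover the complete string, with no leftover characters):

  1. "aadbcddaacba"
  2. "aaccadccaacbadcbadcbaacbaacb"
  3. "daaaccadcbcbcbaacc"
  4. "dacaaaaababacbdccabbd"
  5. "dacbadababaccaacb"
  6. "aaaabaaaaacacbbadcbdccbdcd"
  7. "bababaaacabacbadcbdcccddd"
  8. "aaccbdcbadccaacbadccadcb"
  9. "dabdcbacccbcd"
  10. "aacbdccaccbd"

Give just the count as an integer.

1. "aadbcddaacba" → no match
2 → match
3 → no match
4 → match
5 → no match
6 → no match
7 → match
8 → no match
9 → no match
10. "aacbdccaccbd" → no match
Total matched: 3

3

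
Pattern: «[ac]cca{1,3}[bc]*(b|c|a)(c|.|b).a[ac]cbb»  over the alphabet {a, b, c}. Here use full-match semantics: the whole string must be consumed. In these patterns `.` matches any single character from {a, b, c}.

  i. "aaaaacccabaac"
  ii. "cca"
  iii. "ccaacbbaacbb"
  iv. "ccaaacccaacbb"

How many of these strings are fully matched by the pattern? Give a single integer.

0

i → no match — must end with "cbb"
ii. "cca" → no match — must end with "cbb"
iii. "ccaacbbaacbb" → no match
iv → no match
Total matched: 0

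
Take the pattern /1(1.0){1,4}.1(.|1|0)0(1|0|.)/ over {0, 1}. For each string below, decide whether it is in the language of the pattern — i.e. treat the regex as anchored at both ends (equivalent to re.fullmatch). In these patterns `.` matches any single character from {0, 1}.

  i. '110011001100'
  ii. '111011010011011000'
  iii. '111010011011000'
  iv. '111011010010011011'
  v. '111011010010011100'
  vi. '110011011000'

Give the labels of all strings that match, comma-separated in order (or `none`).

i, ii, iii, v, vi

i → match
ii → match
iii → match
iv → no match
v → match
vi → match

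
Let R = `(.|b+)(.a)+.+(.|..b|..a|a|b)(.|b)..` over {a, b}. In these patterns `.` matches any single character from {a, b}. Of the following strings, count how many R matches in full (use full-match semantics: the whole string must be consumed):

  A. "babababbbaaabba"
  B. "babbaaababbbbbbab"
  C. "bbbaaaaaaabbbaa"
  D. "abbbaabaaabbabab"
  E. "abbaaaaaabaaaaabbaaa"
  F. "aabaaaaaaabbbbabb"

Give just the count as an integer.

A → no match
B → no match
C → match
D → no match
E → no match
F → no match
Total matched: 1

1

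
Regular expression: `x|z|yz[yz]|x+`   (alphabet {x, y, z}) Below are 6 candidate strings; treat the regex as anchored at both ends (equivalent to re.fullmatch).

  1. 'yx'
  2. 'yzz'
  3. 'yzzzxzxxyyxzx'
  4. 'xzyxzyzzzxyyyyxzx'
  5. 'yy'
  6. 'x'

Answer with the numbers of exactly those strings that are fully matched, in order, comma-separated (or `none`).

2, 6

1 → no match
2 → match
3 → no match
4 → no match
5 → no match
6 → match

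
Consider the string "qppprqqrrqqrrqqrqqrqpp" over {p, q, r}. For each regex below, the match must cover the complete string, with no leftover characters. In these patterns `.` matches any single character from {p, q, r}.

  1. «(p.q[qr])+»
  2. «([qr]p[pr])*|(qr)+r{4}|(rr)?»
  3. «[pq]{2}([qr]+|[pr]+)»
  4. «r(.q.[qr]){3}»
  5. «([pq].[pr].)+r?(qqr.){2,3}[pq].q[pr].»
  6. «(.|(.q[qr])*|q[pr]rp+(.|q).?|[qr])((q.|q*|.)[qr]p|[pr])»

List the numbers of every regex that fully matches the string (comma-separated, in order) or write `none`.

1 → no match — must start with "p"
2 → no match
3 → no match
4 → no match — must start with "r"
5 → match
6 → no match

5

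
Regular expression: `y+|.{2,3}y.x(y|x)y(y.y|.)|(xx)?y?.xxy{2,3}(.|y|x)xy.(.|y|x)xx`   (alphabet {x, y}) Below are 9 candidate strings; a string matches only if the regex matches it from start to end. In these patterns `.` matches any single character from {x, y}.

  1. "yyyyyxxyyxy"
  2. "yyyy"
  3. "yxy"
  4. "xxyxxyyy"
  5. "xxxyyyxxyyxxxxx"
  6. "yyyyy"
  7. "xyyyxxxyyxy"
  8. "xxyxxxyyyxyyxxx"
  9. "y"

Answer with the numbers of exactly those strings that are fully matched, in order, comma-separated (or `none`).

1 → match
2 → match
3 → no match
4 → match
5 → no match
6 → match
7 → match
8 → match
9 → match

1, 2, 4, 6, 7, 8, 9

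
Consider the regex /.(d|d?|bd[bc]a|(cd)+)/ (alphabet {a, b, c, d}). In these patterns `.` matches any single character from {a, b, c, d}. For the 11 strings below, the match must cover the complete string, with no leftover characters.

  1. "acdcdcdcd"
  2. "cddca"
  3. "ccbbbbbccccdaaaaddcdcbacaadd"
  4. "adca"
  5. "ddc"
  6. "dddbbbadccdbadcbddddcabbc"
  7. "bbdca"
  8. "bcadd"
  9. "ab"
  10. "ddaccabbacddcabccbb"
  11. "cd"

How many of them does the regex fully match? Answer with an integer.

3

1 → match
2 → no match
3 → no match
4 → no match
5 → no match
6 → no match
7 → match
8 → no match
9 → no match
10 → no match
11 → match
Total matched: 3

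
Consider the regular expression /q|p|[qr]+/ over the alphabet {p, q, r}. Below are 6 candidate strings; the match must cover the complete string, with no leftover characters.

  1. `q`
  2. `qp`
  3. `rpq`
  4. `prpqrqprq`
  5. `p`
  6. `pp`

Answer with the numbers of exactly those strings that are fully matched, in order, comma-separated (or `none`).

1, 5

1. `q` → match
2. `qp` → no match
3. `rpq` → no match
4. `prpqrqprq` → no match
5. `p` → match
6. `pp` → no match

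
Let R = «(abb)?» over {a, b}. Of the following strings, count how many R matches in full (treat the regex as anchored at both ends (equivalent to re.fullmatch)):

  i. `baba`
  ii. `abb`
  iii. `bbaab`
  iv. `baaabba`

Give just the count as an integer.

i → no match
ii → match
iii → no match
iv → no match
Total matched: 1

1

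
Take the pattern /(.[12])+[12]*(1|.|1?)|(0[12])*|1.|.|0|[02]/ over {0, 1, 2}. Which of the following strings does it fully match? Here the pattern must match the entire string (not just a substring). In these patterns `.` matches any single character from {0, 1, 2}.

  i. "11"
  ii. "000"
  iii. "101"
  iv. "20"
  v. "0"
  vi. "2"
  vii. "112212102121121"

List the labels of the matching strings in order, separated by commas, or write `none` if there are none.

i, v, vi

i → match
ii → no match
iii → no match
iv → no match
v → match
vi → match
vii → no match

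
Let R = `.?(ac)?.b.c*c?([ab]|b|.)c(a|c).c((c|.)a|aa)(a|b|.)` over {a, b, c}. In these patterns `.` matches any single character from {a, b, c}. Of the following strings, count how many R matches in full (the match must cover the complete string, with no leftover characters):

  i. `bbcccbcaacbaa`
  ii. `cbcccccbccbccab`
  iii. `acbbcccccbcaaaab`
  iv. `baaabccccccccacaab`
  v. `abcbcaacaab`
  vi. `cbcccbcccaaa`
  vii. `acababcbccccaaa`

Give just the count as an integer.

3

i → match
ii → match
iii → no match
iv → no match
v. `abcbcaacaab` → match
vi. `cbcccbcccaaa` → no match
vii → no match
Total matched: 3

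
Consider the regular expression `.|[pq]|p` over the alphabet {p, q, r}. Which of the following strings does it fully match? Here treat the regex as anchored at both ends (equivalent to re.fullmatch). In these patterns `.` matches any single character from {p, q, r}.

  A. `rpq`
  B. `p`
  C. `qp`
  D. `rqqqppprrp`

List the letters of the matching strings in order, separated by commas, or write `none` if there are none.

B

A → no match
B → match
C → no match
D → no match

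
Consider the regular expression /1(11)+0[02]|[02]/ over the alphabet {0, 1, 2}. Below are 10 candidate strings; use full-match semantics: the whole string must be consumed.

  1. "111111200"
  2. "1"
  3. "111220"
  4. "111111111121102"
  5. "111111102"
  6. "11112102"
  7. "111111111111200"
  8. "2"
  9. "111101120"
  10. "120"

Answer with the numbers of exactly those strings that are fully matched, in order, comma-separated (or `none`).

5, 8

1 → no match
2 → no match
3 → no match
4 → no match
5 → match
6 → no match
7 → no match
8 → match
9 → no match
10 → no match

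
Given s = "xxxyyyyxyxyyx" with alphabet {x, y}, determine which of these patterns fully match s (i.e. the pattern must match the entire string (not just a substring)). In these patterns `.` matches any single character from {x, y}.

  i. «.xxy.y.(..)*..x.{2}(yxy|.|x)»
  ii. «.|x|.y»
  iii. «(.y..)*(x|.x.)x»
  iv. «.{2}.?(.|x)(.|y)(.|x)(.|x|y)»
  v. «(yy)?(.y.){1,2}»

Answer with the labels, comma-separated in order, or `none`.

i → match
ii → no match
iii → no match
iv → no match
v → no match

i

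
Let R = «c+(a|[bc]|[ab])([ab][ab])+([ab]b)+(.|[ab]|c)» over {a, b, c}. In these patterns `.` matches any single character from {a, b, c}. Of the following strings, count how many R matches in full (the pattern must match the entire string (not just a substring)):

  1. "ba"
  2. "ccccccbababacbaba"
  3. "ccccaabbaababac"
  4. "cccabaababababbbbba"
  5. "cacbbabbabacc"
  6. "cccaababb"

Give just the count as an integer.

2

1 → no match — must start with "c"
2 → no match
3 → no match
4 → match
5 → no match
6 → match
Total matched: 2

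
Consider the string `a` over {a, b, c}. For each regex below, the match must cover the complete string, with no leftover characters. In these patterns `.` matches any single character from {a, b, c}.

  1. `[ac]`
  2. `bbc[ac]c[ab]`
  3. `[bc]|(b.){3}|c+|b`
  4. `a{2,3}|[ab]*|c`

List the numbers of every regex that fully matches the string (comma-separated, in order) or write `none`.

1, 4

1 → match
2 → no match — must start with `bbc`
3 → no match
4 → match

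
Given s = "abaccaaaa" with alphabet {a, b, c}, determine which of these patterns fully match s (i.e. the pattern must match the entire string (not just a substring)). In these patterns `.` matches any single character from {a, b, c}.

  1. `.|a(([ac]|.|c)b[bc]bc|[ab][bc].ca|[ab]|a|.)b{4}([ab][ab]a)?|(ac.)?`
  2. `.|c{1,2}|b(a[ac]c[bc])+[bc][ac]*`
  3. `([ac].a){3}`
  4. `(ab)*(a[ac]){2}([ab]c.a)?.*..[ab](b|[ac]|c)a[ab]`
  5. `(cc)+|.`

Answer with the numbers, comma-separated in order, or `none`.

3

1 → no match
2 → no match
3 → match
4 → no match
5 → no match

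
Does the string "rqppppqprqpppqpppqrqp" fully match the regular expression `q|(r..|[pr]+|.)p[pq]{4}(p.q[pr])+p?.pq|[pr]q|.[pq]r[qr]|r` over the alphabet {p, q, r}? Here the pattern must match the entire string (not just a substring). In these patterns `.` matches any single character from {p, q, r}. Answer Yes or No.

No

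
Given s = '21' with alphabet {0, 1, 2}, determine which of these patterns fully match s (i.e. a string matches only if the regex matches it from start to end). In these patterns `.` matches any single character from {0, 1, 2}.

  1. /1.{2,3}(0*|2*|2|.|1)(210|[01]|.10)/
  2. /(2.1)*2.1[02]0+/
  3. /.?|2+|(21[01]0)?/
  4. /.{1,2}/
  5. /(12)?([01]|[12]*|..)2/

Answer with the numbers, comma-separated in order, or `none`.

1 → no match — must start with '1'
2 → no match — must end with '0'
3 → no match
4 → match
5 → no match — must end with '2'

4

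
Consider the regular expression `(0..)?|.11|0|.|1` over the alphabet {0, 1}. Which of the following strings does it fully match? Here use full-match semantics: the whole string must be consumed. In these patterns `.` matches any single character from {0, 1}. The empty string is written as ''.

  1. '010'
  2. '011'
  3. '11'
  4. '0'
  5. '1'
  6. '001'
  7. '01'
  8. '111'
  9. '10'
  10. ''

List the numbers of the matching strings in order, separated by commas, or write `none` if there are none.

1, 2, 4, 5, 6, 8, 10

1 → match
2 → match
3 → no match
4 → match
5 → match
6 → match
7 → no match
8 → match
9 → no match
10 → match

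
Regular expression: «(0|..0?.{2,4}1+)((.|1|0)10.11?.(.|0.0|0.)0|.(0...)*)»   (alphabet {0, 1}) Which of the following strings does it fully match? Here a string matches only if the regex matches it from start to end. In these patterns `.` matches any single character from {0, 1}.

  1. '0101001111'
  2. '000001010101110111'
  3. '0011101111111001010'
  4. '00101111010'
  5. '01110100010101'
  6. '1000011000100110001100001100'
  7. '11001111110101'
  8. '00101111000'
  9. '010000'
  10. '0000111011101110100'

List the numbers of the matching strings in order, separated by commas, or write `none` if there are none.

1 → match
2 → match
3 → match
4 → match
5 → no match
6 → no match
7 → match
8 → match
9 → match
10 → match

1, 2, 3, 4, 7, 8, 9, 10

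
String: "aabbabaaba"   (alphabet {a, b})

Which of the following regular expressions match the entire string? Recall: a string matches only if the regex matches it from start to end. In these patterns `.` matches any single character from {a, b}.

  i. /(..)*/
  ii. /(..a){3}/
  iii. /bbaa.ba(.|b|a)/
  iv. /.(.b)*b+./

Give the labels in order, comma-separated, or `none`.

i

i → match
ii → no match
iii → no match — must start with "bbaa"
iv → no match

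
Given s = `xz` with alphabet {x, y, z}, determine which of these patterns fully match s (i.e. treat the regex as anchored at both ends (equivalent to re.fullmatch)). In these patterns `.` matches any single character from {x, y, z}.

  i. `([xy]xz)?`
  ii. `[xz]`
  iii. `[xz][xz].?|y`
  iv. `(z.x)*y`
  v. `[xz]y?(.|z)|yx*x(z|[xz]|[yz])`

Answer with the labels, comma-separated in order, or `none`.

i → no match
ii → no match
iii → match
iv → no match — must end with `y`
v → match

iii, v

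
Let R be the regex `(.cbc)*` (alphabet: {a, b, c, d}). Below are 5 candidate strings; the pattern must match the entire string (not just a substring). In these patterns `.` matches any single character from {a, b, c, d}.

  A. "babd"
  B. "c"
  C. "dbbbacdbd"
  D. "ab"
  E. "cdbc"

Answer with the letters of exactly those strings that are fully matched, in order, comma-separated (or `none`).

A → no match
B → no match
C → no match
D → no match
E → no match

none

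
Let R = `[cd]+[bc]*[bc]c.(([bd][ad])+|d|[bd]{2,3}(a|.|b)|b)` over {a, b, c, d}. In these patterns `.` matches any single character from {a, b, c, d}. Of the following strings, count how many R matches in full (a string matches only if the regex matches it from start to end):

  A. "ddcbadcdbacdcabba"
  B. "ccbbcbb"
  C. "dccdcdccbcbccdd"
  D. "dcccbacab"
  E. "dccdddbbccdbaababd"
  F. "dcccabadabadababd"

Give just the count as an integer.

A → no match
B → match
C → match
D → no match
E → no match
F → match
Total matched: 3

3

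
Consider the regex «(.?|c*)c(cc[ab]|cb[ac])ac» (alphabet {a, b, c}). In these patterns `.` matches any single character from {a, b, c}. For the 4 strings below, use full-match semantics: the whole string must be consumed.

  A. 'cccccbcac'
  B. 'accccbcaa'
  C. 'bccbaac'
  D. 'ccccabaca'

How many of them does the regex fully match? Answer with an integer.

2

A → match
B → no match — must end with 'ac'
C → match
D → no match — must end with 'ac'
Total matched: 2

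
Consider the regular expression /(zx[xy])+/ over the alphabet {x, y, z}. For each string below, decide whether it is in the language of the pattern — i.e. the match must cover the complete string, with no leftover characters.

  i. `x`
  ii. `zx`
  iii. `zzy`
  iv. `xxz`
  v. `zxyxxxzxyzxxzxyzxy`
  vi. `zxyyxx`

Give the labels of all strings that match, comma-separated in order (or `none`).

none

i → no match — must start with `zx`
ii → no match
iii → no match — must start with `zx`
iv → no match — must start with `zx`
v → no match
vi → no match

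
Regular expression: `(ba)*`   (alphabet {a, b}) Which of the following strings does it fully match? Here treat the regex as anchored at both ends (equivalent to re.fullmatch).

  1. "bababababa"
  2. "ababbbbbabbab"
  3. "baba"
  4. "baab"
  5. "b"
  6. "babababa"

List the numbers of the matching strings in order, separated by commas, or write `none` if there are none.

1, 3, 6

1 → match
2 → no match
3 → match
4 → no match
5 → no match
6 → match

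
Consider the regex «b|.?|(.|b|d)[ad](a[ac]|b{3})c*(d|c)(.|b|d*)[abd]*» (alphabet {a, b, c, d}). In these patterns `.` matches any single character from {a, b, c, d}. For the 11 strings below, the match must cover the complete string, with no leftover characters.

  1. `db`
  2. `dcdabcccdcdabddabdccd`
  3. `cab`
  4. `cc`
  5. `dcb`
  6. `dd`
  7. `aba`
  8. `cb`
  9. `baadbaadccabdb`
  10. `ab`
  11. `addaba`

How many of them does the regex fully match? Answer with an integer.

0

1 → no match
2 → no match
3 → no match
4 → no match
5 → no match
6 → no match
7 → no match
8 → no match
9 → no match
10 → no match
11 → no match
Total matched: 0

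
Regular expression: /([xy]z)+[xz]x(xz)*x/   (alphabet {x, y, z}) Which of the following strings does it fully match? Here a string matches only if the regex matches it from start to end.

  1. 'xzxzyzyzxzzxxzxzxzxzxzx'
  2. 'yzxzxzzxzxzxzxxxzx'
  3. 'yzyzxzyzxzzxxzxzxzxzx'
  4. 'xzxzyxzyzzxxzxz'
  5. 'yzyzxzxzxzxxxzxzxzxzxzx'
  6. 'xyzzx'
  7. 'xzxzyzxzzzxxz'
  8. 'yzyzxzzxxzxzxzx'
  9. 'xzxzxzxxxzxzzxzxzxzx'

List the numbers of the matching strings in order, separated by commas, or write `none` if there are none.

1, 3, 5, 8

1 → match
2 → no match
3 → match
4 → no match — must end with 'x'
5 → match
6 → no match
7 → no match — must end with 'x'
8 → match
9 → no match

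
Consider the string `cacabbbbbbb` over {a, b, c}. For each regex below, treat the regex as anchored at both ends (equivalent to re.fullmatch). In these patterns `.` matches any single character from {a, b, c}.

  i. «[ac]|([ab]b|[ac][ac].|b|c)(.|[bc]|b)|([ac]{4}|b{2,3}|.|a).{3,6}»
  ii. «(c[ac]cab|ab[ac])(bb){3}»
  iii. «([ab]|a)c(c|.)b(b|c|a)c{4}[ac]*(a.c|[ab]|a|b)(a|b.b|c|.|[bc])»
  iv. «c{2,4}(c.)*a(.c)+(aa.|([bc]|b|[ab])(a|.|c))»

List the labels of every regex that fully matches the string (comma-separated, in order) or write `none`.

i → no match
ii → match
iii → no match
iv → no match

ii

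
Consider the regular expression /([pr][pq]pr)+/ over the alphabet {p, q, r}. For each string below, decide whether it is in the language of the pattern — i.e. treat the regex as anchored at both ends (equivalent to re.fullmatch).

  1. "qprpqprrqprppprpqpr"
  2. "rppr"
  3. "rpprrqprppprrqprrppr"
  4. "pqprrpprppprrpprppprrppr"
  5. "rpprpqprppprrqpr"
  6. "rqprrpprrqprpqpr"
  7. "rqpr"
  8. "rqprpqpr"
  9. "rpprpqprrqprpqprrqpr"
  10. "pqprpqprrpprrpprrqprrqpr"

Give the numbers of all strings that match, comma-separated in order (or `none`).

2, 3, 4, 5, 6, 7, 8, 9, 10

1 → no match
2 → match
3 → match
4 → match
5 → match
6 → match
7 → match
8 → match
9 → match
10 → match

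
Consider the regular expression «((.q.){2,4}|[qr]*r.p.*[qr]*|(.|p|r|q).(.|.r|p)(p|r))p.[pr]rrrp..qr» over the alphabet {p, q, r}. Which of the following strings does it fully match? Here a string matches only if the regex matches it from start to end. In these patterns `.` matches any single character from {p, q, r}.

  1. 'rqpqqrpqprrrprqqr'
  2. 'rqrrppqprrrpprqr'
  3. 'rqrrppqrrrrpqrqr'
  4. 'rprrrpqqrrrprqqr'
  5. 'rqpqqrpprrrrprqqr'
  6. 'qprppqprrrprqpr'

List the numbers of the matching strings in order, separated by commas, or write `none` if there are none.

1, 2, 3, 5

1 → match
2 → match
3 → match
4 → no match
5 → match
6 → no match — must end with 'qr'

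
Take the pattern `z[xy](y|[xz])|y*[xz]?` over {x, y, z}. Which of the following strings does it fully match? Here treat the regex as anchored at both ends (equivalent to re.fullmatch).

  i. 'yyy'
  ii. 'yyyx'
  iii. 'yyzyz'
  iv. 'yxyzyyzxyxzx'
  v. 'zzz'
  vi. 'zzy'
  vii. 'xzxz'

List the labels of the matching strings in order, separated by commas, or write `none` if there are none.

i, ii

i → match
ii → match
iii → no match
iv → no match
v → no match
vi → no match
vii → no match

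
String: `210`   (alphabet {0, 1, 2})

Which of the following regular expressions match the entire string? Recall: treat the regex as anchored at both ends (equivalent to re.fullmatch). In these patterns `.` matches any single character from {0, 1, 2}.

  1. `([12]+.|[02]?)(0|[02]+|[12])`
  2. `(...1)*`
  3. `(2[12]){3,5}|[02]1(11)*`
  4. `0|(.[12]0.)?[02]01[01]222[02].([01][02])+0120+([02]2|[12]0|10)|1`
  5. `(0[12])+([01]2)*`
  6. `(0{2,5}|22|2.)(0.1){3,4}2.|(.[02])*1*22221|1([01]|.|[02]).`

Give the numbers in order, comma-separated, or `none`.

1

1 → match
2 → no match
3 → no match
4 → no match
5 → no match — must start with `0`
6 → no match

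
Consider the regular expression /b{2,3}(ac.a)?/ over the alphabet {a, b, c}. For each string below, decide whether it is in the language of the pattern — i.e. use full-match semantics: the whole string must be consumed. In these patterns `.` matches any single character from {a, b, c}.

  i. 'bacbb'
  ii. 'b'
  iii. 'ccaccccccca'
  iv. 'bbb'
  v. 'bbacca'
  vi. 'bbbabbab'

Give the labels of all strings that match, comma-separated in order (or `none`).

iv, v

i → no match
ii → no match
iii → no match — must start with 'b'
iv → match
v → match
vi → no match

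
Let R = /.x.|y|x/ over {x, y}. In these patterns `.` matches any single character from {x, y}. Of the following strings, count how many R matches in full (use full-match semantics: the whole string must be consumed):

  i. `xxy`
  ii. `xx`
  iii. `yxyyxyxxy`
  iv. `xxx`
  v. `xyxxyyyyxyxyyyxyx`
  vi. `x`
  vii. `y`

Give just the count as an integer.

4

i → match
ii → no match
iii → no match
iv → match
v → no match
vi → match
vii → match
Total matched: 4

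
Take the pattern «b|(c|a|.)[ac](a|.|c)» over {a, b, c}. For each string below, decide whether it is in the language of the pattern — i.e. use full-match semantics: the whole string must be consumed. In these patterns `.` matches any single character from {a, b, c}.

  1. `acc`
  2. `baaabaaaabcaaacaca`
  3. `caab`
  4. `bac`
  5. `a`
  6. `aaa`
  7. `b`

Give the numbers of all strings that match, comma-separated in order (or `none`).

1. `acc` → match
2 → no match
3. `caab` → no match
4. `bac` → match
5. `a` → no match
6. `aaa` → match
7. `b` → match

1, 4, 6, 7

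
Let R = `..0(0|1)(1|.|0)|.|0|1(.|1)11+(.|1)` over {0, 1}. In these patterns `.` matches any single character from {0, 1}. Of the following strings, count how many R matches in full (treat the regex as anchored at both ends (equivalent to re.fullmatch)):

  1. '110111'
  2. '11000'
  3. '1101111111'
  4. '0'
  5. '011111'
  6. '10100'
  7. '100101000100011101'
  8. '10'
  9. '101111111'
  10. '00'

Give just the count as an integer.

3

1 → no match
2 → match
3 → no match
4 → match
5 → no match
6 → no match
7 → no match
8 → no match
9 → match
10 → no match
Total matched: 3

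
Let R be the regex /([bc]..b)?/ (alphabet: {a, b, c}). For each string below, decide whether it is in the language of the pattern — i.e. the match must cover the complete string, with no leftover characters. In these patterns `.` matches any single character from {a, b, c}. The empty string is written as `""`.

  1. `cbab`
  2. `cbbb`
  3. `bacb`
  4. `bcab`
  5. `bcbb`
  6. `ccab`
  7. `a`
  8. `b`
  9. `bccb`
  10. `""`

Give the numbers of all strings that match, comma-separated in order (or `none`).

1, 2, 3, 4, 5, 6, 9, 10

1 → match
2 → match
3 → match
4 → match
5 → match
6 → match
7 → no match
8 → no match
9 → match
10 → match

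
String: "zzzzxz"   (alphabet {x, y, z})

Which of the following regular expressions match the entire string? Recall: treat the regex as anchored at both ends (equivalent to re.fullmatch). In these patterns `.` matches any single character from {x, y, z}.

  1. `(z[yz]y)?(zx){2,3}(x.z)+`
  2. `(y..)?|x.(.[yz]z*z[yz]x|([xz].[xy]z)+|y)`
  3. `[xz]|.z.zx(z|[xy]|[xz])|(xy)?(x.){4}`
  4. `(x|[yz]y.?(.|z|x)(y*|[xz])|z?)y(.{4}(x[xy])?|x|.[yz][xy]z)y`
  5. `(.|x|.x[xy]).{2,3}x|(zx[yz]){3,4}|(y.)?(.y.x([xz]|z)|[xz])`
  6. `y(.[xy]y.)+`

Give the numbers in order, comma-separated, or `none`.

3

1 → no match
2 → no match
3 → match
4 → no match — must end with "y"
5 → no match
6 → no match — must start with "y"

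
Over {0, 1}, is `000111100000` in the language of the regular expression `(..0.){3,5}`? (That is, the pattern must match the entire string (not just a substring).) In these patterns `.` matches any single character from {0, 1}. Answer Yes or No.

No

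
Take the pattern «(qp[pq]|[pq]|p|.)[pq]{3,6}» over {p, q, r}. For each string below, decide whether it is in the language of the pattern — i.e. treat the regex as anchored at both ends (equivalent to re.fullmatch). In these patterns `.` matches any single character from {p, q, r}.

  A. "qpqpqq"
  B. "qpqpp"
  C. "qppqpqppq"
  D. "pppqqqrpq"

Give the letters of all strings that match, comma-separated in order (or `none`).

A, B, C

A → match
B → match
C → match
D → no match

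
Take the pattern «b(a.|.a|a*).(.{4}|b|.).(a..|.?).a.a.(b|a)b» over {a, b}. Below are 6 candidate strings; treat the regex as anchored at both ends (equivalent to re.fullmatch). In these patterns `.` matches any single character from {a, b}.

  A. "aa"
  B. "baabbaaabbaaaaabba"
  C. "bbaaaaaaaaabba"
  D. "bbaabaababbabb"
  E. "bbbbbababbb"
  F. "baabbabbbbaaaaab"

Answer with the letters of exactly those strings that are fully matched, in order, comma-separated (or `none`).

A → no match — must start with "b"
B → no match — must end with "b"
C → no match — must end with "b"
D → no match
E → match
F → match

E, F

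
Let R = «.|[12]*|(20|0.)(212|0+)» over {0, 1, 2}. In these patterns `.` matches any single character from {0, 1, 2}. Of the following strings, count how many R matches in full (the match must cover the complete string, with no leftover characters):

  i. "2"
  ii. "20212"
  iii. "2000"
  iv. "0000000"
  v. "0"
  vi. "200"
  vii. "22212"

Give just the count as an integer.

i → match
ii → match
iii → match
iv → match
v → match
vi → match
vii → match
Total matched: 7

7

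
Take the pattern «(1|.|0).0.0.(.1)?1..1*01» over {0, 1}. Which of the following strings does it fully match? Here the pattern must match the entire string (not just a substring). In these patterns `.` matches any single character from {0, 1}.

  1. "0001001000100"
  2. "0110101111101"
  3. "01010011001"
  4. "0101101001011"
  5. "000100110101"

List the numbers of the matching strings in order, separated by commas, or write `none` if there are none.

1 → no match — must end with "01"
2 → no match
3. "01010011001" → match
4 → no match — must end with "01"
5. "000100110101" → match

3, 5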